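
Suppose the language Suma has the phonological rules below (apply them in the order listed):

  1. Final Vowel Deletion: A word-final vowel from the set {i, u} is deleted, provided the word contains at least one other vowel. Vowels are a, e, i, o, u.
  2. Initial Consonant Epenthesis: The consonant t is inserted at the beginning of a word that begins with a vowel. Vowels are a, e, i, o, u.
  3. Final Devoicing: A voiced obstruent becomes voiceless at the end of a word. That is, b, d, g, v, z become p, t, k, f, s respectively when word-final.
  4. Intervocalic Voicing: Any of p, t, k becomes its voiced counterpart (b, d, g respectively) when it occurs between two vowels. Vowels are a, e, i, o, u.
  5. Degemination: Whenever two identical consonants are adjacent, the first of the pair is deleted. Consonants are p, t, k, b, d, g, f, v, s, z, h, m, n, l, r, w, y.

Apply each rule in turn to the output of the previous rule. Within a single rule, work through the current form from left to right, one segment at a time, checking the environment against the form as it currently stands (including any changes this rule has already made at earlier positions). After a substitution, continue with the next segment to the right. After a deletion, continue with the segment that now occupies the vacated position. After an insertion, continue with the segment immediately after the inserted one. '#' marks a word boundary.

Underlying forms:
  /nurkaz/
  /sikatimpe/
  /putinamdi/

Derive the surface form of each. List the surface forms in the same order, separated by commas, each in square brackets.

/nurkaz/:
  1 Final Vowel Deletion: no change — [nurkaz]
  2 Initial Consonant Epenthesis: no change — [nurkaz]
  3 Final Devoicing: [nurkaz] → [nurkas]
  4 Intervocalic Voicing: no change — [nurkas]
  5 Degemination: no change — [nurkas]
/sikatimpe/:
  1 Final Vowel Deletion: no change — [sikatimpe]
  2 Initial Consonant Epenthesis: no change — [sikatimpe]
  3 Final Devoicing: no change — [sikatimpe]
  4 Intervocalic Voicing: [sikatimpe] → [sigadimpe]
  5 Degemination: no change — [sigadimpe]
/putinamdi/:
  1 Final Vowel Deletion: [putinamdi] → [putinamd]
  2 Initial Consonant Epenthesis: no change — [putinamd]
  3 Final Devoicing: [putinamd] → [putinamt]
  4 Intervocalic Voicing: [putinamt] → [pudinamt]
  5 Degemination: no change — [pudinamt]

[nurkas], [sigadimpe], [pudinamt]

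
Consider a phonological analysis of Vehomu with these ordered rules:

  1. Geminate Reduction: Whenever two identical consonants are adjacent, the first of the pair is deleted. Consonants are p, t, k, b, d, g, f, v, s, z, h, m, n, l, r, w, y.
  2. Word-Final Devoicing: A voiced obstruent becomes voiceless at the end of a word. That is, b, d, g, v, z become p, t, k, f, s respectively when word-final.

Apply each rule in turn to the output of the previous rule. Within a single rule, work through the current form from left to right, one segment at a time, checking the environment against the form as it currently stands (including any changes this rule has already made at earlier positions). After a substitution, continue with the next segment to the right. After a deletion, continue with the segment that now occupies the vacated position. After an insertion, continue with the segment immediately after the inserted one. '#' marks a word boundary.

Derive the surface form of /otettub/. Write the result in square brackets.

[otetup]

1 Geminate Reduction: [otettub] → [otetub]
2 Word-Final Devoicing: [otetub] → [otetup]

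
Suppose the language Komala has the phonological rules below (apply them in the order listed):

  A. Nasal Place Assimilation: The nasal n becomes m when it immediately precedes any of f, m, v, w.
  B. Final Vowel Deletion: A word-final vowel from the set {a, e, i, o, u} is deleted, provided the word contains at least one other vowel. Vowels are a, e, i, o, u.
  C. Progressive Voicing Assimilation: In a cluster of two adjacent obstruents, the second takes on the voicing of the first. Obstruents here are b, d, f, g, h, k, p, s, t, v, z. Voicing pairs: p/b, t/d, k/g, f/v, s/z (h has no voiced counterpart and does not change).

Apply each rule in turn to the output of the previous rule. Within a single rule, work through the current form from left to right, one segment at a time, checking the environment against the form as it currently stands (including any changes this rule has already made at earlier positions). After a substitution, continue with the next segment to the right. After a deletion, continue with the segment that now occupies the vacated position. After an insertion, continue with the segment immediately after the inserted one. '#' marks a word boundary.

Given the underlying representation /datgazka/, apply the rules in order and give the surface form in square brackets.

A Nasal Place Assimilation: no change — [datgazka]
B Final Vowel Deletion: [datgazka] → [datgazk]
C Progressive Voicing Assimilation: [datgazk] → [datkazg]

[datkazg]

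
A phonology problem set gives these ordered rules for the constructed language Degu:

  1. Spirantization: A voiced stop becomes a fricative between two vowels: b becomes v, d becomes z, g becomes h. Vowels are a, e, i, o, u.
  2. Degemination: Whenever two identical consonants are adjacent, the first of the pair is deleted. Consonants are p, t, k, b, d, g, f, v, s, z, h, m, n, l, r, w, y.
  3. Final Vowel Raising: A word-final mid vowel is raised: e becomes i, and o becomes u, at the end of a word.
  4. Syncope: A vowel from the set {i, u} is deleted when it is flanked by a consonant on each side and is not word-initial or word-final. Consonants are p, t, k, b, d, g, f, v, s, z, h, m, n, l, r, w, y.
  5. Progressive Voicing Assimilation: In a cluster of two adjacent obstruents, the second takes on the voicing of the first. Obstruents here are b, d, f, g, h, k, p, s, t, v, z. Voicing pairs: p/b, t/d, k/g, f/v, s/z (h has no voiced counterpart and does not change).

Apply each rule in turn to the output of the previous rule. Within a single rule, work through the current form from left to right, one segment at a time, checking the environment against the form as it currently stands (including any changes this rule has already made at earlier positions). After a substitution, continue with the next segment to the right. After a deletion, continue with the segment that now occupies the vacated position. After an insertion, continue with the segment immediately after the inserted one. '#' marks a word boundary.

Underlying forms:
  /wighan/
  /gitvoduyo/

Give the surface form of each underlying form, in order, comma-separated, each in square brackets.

[wghan], [gdvozyu]

/wighan/:
  1 Spirantization: no change — [wighan]
  2 Degemination: no change — [wighan]
  3 Final Vowel Raising: no change — [wighan]
  4 Syncope: [wighan] → [wghan]
  5 Progressive Voicing Assimilation: no change — [wghan]
/gitvoduyo/:
  1 Spirantization: [gitvoduyo] → [gitvozuyo]
  2 Degemination: no change — [gitvozuyo]
  3 Final Vowel Raising: [gitvozuyo] → [gitvozuyu]
  4 Syncope: [gitvozuyu] → [gtvozyu]
  5 Progressive Voicing Assimilation: [gtvozyu] → [gdvozyu]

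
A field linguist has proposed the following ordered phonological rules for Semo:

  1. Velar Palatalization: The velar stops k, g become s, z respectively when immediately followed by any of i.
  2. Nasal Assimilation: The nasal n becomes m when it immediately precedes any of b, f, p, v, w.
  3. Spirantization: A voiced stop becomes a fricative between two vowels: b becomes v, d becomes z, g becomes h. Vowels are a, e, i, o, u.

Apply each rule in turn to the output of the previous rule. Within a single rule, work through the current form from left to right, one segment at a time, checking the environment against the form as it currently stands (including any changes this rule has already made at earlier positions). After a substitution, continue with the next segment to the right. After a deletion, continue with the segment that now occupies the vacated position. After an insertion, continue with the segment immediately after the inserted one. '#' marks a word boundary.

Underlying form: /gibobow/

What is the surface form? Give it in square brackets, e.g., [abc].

[zivovow]

1 Velar Palatalization: [gibobow] → [zibobow]
2 Nasal Assimilation: no change — [zibobow]
3 Spirantization: [zibobow] → [zivovow]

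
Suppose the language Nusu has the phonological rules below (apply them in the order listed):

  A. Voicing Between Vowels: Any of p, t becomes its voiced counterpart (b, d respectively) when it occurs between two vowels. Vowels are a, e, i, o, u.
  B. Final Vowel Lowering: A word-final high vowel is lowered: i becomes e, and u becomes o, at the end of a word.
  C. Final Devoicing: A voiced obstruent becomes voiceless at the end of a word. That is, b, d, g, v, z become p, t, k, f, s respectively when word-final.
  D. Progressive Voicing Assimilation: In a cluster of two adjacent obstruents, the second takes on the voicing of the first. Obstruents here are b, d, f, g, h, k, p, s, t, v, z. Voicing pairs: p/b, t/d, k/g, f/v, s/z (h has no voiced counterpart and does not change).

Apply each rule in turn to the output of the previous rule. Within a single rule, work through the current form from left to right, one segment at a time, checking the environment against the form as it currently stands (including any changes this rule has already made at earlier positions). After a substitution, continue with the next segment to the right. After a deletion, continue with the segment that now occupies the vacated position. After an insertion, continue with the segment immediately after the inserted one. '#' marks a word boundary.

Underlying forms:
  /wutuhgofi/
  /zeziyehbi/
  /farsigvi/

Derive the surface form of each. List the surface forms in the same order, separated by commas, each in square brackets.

/wutuhgofi/:
  A Voicing Between Vowels: [wutuhgofi] → [wuduhgofi]
  B Final Vowel Lowering: [wuduhgofi] → [wuduhgofe]
  C Final Devoicing: no change — [wuduhgofe]
  D Progressive Voicing Assimilation: [wuduhgofe] → [wuduhkofe]
/zeziyehbi/:
  A Voicing Between Vowels: no change — [zeziyehbi]
  B Final Vowel Lowering: [zeziyehbi] → [zeziyehbe]
  C Final Devoicing: no change — [zeziyehbe]
  D Progressive Voicing Assimilation: [zeziyehbe] → [zeziyehpe]
/farsigvi/:
  A Voicing Between Vowels: no change — [farsigvi]
  B Final Vowel Lowering: [farsigvi] → [farsigve]
  C Final Devoicing: no change — [farsigve]
  D Progressive Voicing Assimilation: no change — [farsigve]

[wuduhkofe], [zeziyehpe], [farsigve]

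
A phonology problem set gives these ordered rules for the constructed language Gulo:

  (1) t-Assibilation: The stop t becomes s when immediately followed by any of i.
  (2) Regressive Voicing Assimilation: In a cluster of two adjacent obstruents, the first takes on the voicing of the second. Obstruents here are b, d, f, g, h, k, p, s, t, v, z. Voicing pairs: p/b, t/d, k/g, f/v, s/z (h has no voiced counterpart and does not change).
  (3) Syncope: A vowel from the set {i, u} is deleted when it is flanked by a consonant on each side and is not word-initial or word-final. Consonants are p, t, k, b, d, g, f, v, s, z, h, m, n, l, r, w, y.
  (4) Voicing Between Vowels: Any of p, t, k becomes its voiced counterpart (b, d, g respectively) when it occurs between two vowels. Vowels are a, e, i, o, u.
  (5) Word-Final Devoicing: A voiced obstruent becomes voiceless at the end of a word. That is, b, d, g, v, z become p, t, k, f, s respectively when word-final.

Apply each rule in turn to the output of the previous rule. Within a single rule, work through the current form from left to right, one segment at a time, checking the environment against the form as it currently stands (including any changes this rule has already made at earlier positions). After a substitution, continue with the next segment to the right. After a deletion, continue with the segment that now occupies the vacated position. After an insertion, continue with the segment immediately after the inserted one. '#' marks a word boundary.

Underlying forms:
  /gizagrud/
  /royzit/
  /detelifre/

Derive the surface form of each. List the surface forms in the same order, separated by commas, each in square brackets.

/gizagrud/:
  (1) t-Assibilation: no change — [gizagrud]
  (2) Regressive Voicing Assimilation: no change — [gizagrud]
  (3) Syncope: [gizagrud] → [gzagrd]
  (4) Voicing Between Vowels: no change — [gzagrd]
  (5) Word-Final Devoicing: [gzagrd] → [gzagrt]
/royzit/:
  (1) t-Assibilation: no change — [royzit]
  (2) Regressive Voicing Assimilation: no change — [royzit]
  (3) Syncope: [royzit] → [royzt]
  (4) Voicing Between Vowels: no change — [royzt]
  (5) Word-Final Devoicing: no change — [royzt]
/detelifre/:
  (1) t-Assibilation: no change — [detelifre]
  (2) Regressive Voicing Assimilation: no change — [detelifre]
  (3) Syncope: [detelifre] → [detelfre]
  (4) Voicing Between Vowels: [detelfre] → [dedelfre]
  (5) Word-Final Devoicing: no change — [dedelfre]

[gzagrt], [royzt], [dedelfre]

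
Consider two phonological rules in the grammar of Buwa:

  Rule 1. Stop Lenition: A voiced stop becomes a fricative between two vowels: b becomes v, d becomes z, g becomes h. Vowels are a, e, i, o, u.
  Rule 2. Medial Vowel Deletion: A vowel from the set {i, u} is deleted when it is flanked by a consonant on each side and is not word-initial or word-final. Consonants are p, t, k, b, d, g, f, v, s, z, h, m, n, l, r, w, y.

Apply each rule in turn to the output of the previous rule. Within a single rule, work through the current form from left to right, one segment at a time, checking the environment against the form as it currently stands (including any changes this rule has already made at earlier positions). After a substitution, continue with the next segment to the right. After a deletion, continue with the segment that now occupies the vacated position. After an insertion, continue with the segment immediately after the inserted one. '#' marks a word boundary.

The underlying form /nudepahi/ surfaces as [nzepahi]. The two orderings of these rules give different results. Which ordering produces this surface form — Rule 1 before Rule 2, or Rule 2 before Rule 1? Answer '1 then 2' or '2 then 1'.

1 then 2

Order 1 then 2:
  1 Stop Lenition: [nudepahi] → [nuzepahi]
  2 Medial Vowel Deletion: [nuzepahi] → [nzepahi]
  result: [nzepahi]
Order 2 then 1:
  2 Medial Vowel Deletion: [nudepahi] → [ndepahi]
  1 Stop Lenition: no change — [ndepahi]
  result: [ndepahi]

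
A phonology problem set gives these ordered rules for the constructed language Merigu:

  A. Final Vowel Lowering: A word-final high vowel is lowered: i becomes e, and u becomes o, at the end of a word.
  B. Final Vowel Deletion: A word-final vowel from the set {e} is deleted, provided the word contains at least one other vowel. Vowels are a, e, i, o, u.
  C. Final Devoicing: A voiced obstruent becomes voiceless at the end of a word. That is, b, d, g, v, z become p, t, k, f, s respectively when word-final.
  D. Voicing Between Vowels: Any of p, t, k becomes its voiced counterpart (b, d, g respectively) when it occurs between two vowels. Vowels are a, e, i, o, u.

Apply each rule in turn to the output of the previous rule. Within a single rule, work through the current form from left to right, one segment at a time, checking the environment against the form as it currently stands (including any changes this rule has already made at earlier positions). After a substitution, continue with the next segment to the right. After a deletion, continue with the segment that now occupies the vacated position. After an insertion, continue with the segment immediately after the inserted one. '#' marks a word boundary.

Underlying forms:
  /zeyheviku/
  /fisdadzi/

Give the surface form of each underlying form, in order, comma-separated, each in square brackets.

/zeyheviku/:
  A Final Vowel Lowering: [zeyheviku] → [zeyheviko]
  B Final Vowel Deletion: no change — [zeyheviko]
  C Final Devoicing: no change — [zeyheviko]
  D Voicing Between Vowels: [zeyheviko] → [zeyhevigo]
/fisdadzi/:
  A Final Vowel Lowering: [fisdadzi] → [fisdadze]
  B Final Vowel Deletion: [fisdadze] → [fisdadz]
  C Final Devoicing: [fisdadz] → [fisdads]
  D Voicing Between Vowels: no change — [fisdads]

[zeyhevigo], [fisdads]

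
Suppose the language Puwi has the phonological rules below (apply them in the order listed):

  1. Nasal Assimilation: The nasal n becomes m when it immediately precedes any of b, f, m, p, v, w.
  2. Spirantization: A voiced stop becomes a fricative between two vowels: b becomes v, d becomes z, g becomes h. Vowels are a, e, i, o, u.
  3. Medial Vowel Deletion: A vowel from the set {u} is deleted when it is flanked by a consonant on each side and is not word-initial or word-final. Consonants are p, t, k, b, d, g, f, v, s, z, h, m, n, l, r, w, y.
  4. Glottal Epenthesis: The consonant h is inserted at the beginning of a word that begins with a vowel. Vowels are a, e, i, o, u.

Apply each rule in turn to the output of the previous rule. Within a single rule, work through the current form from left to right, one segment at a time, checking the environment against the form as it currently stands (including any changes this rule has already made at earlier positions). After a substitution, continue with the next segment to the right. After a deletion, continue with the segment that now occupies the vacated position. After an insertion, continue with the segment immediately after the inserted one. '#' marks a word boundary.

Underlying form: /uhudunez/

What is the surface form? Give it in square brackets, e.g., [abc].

[huhznez]

1 Nasal Assimilation: no change — [uhudunez]
2 Spirantization: [uhudunez] → [uhuzunez]
3 Medial Vowel Deletion: [uhuzunez] → [uhznez]
4 Glottal Epenthesis: [uhznez] → [huhznez]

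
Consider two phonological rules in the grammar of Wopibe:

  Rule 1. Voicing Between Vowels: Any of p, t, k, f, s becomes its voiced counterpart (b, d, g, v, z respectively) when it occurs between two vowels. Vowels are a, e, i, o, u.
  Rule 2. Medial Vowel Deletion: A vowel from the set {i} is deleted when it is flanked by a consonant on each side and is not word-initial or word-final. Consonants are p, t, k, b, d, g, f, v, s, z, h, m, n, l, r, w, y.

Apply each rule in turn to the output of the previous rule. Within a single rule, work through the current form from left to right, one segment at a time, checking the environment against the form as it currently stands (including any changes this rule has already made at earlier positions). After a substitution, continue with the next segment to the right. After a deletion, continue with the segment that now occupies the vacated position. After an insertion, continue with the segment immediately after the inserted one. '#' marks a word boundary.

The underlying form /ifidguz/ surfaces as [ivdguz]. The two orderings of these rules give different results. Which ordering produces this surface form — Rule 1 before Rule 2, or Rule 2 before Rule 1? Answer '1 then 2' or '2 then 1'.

Order 1 then 2:
  1 Voicing Between Vowels: [ifidguz] → [ividguz]
  2 Medial Vowel Deletion: [ividguz] → [ivdguz]
  result: [ivdguz]
Order 2 then 1:
  2 Medial Vowel Deletion: [ifidguz] → [ifdguz]
  1 Voicing Between Vowels: no change — [ifdguz]
  result: [ifdguz]

1 then 2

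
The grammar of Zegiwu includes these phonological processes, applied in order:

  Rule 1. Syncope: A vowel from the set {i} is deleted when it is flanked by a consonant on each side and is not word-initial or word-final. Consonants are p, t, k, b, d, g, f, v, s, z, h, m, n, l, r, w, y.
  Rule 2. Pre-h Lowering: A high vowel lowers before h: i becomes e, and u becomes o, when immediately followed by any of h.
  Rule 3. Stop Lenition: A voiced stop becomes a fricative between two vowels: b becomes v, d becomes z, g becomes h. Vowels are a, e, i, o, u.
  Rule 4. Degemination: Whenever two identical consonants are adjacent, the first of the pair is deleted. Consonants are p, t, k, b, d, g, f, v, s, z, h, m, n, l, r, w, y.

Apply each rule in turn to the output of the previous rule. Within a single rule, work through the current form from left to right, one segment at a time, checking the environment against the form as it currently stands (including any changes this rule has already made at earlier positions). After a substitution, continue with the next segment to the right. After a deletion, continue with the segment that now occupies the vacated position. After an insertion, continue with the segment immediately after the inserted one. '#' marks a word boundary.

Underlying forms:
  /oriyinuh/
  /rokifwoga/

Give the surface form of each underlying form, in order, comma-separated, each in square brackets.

[orynoh], [rokfwoha]

/oriyinuh/:
  Rule 1 Syncope: [oriyinuh] → [orynuh]
  Rule 2 Pre-h Lowering: [orynuh] → [orynoh]
  Rule 3 Stop Lenition: no change — [orynoh]
  Rule 4 Degemination: no change — [orynoh]
/rokifwoga/:
  Rule 1 Syncope: [rokifwoga] → [rokfwoga]
  Rule 2 Pre-h Lowering: no change — [rokfwoga]
  Rule 3 Stop Lenition: [rokfwoga] → [rokfwoha]
  Rule 4 Degemination: no change — [rokfwoha]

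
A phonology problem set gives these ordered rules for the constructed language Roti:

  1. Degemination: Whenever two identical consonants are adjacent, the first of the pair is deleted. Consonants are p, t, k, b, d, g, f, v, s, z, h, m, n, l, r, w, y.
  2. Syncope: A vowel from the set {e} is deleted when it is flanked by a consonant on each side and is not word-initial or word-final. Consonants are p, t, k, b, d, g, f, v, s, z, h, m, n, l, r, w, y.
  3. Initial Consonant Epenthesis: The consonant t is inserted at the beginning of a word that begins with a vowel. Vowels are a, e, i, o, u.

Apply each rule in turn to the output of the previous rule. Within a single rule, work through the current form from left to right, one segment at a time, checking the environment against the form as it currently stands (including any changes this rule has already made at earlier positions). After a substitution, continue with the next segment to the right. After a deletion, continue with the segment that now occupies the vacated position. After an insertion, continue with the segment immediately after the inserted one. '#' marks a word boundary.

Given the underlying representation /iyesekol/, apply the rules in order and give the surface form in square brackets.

1 Degemination: no change — [iyesekol]
2 Syncope: [iyesekol] → [iyskol]
3 Initial Consonant Epenthesis: [iyskol] → [tiyskol]

[tiyskol]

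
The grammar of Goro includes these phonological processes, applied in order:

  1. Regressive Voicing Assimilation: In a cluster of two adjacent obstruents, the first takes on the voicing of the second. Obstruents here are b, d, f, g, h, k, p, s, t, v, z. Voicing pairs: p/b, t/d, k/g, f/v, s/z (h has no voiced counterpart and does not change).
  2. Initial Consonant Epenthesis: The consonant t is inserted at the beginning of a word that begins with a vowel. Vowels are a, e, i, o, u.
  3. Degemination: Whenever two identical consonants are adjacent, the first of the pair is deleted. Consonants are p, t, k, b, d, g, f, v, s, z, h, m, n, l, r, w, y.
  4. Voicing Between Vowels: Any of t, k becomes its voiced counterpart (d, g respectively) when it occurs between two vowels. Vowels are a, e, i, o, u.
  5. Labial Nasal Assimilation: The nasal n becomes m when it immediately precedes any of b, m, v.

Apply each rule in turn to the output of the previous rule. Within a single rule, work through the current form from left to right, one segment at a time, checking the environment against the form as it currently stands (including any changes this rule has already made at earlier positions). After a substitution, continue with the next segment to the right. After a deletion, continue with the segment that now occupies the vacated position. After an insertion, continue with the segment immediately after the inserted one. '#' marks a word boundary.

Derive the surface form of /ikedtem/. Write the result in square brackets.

[tigedem]

1 Regressive Voicing Assimilation: [ikedtem] → [ikettem]
2 Initial Consonant Epenthesis: [ikettem] → [tikettem]
3 Degemination: [tikettem] → [tiketem]
4 Voicing Between Vowels: [tiketem] → [tigedem]
5 Labial Nasal Assimilation: no change — [tigedem]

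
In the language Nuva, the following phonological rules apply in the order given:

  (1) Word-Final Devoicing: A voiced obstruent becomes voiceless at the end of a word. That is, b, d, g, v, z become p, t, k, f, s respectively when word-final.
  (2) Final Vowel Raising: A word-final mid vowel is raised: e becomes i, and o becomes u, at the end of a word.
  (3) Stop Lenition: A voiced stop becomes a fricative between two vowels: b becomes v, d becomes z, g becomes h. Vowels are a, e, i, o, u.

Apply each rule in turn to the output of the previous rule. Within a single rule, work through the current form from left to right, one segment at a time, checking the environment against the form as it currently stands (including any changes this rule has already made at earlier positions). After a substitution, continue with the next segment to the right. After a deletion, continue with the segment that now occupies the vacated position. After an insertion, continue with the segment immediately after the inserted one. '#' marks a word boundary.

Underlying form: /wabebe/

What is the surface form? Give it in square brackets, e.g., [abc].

[wavevi]

(1) Word-Final Devoicing: no change — [wabebe]
(2) Final Vowel Raising: [wabebe] → [wabebi]
(3) Stop Lenition: [wabebi] → [wavevi]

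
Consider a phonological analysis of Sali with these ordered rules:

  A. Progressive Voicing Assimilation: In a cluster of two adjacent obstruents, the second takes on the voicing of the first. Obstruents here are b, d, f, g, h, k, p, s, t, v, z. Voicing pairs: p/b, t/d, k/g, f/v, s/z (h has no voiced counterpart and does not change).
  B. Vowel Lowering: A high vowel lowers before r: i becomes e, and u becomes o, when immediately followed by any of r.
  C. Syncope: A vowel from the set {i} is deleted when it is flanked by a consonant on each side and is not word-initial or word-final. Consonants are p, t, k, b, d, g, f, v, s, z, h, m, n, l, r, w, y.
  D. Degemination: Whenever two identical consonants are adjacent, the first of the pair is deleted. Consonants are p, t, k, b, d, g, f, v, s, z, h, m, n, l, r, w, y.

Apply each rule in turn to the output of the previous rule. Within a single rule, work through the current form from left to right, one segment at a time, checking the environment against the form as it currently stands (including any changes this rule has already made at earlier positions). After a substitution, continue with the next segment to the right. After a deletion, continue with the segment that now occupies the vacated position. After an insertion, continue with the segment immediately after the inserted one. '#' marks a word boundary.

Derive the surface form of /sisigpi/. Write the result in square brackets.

A Progressive Voicing Assimilation: [sisigpi] → [sisigbi]
B Vowel Lowering: no change — [sisigbi]
C Syncope: [sisigbi] → [ssgbi]
D Degemination: [ssgbi] → [sgbi]

[sgbi]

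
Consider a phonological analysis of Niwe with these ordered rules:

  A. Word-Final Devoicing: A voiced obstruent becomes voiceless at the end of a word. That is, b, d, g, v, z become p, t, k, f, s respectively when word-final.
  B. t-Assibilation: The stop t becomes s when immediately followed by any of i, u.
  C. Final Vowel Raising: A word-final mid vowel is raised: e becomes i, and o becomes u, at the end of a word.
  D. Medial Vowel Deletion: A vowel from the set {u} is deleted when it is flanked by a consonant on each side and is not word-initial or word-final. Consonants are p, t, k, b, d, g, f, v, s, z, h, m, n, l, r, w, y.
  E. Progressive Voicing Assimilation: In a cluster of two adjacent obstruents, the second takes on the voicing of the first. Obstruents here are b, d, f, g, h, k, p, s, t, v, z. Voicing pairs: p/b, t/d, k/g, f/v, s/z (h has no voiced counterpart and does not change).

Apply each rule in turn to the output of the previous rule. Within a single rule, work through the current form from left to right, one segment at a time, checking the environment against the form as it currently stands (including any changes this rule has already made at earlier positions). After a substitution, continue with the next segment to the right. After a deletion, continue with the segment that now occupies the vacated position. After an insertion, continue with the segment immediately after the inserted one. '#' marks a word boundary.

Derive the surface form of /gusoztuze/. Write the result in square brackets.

A Word-Final Devoicing: no change — [gusoztuze]
B t-Assibilation: [gusoztuze] → [gusozsuze]
C Final Vowel Raising: [gusozsuze] → [gusozsuzi]
D Medial Vowel Deletion: [gusozsuzi] → [gsozszi]
E Progressive Voicing Assimilation: [gsozszi] → [gzozzzi]

[gzozzzi]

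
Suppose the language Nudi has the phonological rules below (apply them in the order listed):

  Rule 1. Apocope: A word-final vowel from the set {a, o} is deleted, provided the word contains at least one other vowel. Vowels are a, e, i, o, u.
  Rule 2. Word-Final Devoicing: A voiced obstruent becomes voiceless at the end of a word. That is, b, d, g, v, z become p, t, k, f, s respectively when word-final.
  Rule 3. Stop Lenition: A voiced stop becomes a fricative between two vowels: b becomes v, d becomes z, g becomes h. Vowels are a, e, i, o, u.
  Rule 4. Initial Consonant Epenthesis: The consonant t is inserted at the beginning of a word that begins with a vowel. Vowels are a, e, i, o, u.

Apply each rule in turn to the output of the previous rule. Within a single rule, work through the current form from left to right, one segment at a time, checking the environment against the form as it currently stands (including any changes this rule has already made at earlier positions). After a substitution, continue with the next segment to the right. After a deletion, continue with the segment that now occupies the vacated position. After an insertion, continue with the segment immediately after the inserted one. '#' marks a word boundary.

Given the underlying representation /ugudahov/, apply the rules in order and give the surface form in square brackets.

Rule 1 Apocope: no change — [ugudahov]
Rule 2 Word-Final Devoicing: [ugudahov] → [ugudahof]
Rule 3 Stop Lenition: [ugudahof] → [uhuzahof]
Rule 4 Initial Consonant Epenthesis: [uhuzahof] → [tuhuzahof]

[tuhuzahof]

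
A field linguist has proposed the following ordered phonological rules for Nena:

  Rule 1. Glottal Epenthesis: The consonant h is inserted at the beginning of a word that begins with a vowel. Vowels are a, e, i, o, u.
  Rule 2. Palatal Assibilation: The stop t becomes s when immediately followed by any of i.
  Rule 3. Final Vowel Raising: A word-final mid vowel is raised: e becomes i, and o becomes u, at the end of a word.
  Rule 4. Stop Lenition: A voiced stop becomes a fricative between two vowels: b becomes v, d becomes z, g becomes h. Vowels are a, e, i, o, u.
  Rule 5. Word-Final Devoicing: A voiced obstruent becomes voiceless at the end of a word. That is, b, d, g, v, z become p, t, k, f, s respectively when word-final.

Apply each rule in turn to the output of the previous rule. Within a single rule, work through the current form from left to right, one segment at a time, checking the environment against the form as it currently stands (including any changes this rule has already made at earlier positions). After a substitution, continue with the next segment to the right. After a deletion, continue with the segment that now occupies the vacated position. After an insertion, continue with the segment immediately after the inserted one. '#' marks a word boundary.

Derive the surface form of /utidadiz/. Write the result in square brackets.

[husizazis]

Rule 1 Glottal Epenthesis: [utidadiz] → [hutidadiz]
Rule 2 Palatal Assibilation: [hutidadiz] → [husidadiz]
Rule 3 Final Vowel Raising: no change — [husidadiz]
Rule 4 Stop Lenition: [husidadiz] → [husizaziz]
Rule 5 Word-Final Devoicing: [husizaziz] → [husizazis]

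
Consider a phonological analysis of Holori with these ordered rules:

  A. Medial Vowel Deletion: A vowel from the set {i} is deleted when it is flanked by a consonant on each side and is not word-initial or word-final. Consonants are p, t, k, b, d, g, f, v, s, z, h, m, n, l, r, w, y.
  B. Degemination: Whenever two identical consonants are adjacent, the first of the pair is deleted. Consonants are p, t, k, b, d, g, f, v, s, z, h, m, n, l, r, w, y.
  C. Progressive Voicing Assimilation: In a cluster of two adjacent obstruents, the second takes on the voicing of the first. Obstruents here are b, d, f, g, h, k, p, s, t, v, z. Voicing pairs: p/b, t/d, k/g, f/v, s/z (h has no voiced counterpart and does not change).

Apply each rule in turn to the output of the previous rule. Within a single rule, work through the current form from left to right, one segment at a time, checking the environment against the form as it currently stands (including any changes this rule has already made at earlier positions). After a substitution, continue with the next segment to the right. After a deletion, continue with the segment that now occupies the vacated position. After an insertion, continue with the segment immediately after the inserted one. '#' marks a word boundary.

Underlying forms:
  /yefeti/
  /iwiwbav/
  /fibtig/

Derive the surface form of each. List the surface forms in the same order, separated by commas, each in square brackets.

/yefeti/:
  A Medial Vowel Deletion: no change — [yefeti]
  B Degemination: no change — [yefeti]
  C Progressive Voicing Assimilation: no change — [yefeti]
/iwiwbav/:
  A Medial Vowel Deletion: [iwiwbav] → [iwwbav]
  B Degemination: [iwwbav] → [iwbav]
  C Progressive Voicing Assimilation: no change — [iwbav]
/fibtig/:
  A Medial Vowel Deletion: [fibtig] → [fbtg]
  B Degemination: no change — [fbtg]
  C Progressive Voicing Assimilation: [fbtg] → [fptk]

[yefeti], [iwbav], [fptk]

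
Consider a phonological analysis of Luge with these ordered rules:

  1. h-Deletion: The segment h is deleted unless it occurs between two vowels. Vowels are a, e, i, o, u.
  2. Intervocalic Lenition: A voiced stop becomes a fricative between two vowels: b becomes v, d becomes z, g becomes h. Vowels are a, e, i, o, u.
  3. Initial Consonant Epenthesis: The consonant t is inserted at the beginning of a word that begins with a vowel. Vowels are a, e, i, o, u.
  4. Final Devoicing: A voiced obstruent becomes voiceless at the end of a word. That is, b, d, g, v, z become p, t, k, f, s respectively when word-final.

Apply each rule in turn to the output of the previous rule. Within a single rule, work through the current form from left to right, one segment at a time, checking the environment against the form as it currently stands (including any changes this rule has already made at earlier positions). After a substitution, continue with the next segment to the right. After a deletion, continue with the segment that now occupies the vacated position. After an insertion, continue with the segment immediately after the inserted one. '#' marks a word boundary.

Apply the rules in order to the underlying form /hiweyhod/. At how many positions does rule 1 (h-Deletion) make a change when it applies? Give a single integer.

2

1 h-Deletion: [hiweyhod] → [iweyod]
2 Intervocalic Lenition: no change — [iweyod]
3 Initial Consonant Epenthesis: [iweyod] → [tiweyod]
4 Final Devoicing: [tiweyod] → [tiweyot]
Rule 1 changed 2 position(s).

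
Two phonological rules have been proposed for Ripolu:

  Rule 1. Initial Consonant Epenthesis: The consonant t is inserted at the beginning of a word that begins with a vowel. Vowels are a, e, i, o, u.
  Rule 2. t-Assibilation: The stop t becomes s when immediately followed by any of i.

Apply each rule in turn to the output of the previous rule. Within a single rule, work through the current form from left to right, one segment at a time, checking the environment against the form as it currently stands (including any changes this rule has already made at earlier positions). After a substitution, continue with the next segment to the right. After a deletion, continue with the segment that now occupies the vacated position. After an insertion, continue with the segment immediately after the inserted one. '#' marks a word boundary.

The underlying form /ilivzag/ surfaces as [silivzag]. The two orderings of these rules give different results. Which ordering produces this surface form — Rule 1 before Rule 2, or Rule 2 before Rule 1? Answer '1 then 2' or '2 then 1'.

1 then 2

Order 1 then 2:
  1 Initial Consonant Epenthesis: [ilivzag] → [tilivzag]
  2 t-Assibilation: [tilivzag] → [silivzag]
  result: [silivzag]
Order 2 then 1:
  2 t-Assibilation: no change — [ilivzag]
  1 Initial Consonant Epenthesis: [ilivzag] → [tilivzag]
  result: [tilivzag]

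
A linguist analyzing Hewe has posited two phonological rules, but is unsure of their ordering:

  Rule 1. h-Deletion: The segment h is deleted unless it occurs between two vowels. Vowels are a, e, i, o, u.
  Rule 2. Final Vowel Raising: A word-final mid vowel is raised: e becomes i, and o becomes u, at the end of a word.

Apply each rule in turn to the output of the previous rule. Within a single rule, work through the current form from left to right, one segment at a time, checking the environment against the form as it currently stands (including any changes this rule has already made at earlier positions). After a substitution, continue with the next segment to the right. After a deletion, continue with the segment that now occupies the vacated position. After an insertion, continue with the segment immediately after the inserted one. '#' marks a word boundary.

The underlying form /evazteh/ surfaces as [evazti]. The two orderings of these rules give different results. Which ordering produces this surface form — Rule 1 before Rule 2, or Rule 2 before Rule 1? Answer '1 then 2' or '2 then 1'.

1 then 2

Order 1 then 2:
  1 h-Deletion: [evazteh] → [evazte]
  2 Final Vowel Raising: [evazte] → [evazti]
  result: [evazti]
Order 2 then 1:
  2 Final Vowel Raising: no change — [evazteh]
  1 h-Deletion: [evazteh] → [evazte]
  result: [evazte]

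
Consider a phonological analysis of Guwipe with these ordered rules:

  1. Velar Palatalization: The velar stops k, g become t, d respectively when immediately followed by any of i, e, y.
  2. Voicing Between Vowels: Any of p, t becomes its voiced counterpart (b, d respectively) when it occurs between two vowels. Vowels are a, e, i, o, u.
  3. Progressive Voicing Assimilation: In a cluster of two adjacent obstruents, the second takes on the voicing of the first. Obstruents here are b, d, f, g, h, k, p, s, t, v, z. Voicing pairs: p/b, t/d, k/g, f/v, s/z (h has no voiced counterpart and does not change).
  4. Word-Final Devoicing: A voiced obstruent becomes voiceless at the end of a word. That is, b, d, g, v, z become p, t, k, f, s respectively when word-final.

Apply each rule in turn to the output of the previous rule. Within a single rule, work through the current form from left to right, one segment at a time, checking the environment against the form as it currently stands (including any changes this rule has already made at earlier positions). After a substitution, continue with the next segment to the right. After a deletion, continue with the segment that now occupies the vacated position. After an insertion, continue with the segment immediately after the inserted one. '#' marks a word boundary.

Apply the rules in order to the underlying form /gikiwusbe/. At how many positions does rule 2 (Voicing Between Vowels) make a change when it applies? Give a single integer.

1

1 Velar Palatalization: [gikiwusbe] → [ditiwusbe]
2 Voicing Between Vowels: [ditiwusbe] → [didiwusbe]
3 Progressive Voicing Assimilation: [didiwusbe] → [didiwuspe]
4 Word-Final Devoicing: no change — [didiwuspe]
Rule 2 changed 1 position(s).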